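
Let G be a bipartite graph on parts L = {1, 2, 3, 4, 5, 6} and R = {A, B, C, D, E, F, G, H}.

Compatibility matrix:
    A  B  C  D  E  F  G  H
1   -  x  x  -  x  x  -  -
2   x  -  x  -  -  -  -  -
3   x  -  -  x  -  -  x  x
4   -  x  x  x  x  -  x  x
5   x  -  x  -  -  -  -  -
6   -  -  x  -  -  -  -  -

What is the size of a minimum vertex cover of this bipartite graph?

5

{1, 3, 4, A, C} is a vertex cover of size 5: every edge has an endpoint in this set.
No smaller cover exists because 1–B, 2–A, 3–D, 4–G, 5–C is a matching of size 5, and a cover must include an endpoint of each of these disjoint edges (König's theorem).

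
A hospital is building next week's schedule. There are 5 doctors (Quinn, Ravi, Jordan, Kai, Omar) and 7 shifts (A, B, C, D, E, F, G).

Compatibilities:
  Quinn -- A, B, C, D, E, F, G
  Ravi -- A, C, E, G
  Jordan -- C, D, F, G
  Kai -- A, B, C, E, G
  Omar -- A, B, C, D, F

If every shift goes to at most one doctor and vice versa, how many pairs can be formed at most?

5

One maximum matching: Quinn–G, Ravi–C, Jordan–F, Kai–E, Omar–A.
All 5 doctors are matched, so no larger matching exists.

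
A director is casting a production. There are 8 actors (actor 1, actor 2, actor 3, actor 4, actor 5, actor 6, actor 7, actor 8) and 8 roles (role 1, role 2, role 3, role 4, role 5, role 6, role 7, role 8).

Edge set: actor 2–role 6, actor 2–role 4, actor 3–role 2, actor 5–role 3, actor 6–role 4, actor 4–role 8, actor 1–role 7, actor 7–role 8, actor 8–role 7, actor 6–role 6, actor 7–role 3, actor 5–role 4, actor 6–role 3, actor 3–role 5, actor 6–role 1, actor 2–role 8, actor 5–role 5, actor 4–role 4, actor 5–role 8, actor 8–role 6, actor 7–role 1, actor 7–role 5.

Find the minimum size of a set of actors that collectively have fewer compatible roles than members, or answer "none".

A matching saturating every actor exists, for instance actor 1→role 7, actor 2→role 8, actor 3→role 2, actor 4→role 4, actor 5→role 3, actor 6→role 1, actor 7→role 5, actor 8→role 6.
By Hall's marriage theorem, this means |N(S)| ≥ |S| for every subset S, so no violating subset exists.

none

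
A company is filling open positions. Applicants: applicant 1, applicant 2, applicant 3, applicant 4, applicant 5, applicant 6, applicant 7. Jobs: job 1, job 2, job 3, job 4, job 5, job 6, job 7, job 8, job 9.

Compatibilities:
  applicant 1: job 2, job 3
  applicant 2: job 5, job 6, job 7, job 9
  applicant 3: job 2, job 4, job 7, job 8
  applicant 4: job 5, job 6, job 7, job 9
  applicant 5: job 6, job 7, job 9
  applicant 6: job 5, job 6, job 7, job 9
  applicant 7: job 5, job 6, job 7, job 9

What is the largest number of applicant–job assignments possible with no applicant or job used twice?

6

A valid assignment of size 6: applicant 1–job 3, applicant 2–job 7, applicant 3–job 2, applicant 4–job 5, applicant 5–job 6, applicant 6–job 9.
The set {applicant 2, applicant 4, applicant 5, applicant 6, applicant 7} has only 4 neighbours ({job 5, job 6, job 7, job 9}), so by Hall's theorem at most 6 of the 7 applicants can be matched.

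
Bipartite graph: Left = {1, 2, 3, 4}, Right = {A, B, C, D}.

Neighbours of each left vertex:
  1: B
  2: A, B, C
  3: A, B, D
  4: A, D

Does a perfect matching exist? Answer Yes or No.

For example, pair 1–B, 2–C, 3–A, 4–D.
Every left vertex is matched, so this is a perfect matching.

Yes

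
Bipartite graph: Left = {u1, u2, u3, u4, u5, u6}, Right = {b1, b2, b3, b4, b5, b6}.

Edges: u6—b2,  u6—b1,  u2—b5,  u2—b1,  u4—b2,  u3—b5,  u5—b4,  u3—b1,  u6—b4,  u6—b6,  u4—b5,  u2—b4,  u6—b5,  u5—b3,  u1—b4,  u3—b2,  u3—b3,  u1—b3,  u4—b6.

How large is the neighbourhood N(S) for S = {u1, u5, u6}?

6

The union of neighbours of {u1, u5, u6} is {b1, b2, b3, b4, b5, b6}, which has 6 elements.
Since |N(S)| = 6 ≥ |S| = 3, Hall's condition holds for this subset.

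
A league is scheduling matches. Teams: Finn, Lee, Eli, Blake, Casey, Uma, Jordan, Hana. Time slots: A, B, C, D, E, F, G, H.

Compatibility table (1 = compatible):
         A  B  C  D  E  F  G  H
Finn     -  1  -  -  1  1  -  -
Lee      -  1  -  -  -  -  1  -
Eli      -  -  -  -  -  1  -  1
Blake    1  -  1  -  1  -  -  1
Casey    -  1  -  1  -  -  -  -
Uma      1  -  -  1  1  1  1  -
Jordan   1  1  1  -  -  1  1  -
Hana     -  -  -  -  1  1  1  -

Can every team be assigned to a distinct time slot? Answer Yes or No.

Yes

One maximum matching: Finn-B, Lee-G, Eli-H, Blake-C, Casey-D, Uma-F, Jordan-A, Hana-E.
All 8 teams are covered.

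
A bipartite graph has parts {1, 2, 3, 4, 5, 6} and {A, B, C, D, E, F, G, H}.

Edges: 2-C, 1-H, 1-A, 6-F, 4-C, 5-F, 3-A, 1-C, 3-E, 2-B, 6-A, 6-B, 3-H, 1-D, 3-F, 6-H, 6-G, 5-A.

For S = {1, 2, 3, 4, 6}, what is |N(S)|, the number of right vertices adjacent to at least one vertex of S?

The union of neighbours of {1, 2, 3, 4, 6} is {A, B, C, D, E, F, G, H}, which has 8 elements.
Since |N(S)| = 8 ≥ |S| = 5, Hall's condition holds for this subset.

8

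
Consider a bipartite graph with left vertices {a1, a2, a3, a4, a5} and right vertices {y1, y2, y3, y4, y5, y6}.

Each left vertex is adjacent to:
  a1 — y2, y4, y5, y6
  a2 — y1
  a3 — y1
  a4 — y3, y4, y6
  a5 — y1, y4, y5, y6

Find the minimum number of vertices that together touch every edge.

The 4 edges a1–y6, a2–y1, a4–y3, a5–y4 form a matching, so any vertex cover needs at least 4 vertices (one per matched edge).
Conversely {a1, a4, a5, y1} meets every edge and has exactly 4 vertices, so 4 is optimal.

4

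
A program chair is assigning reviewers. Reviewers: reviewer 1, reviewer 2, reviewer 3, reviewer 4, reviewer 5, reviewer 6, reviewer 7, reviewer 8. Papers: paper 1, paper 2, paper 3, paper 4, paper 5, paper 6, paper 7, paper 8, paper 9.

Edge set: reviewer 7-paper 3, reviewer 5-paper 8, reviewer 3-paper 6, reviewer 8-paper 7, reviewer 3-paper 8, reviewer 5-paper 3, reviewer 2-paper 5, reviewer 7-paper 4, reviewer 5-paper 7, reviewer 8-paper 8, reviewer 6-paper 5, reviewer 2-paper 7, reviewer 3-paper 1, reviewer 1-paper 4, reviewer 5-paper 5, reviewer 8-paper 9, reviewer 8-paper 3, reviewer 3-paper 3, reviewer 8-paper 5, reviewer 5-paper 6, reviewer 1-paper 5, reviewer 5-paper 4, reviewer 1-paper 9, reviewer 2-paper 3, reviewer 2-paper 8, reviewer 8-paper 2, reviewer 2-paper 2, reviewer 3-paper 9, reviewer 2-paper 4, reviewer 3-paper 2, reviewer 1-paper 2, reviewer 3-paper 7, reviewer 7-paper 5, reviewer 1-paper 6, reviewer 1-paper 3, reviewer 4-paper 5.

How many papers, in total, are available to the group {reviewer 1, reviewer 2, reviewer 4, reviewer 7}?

The union of neighbours of {reviewer 1, reviewer 2, reviewer 4, reviewer 7} is {paper 2, paper 3, paper 4, paper 5, paper 6, paper 7, paper 8, paper 9}, which has 8 elements.
Since |N(S)| = 8 ≥ |S| = 4, Hall's condition holds for this subset.

8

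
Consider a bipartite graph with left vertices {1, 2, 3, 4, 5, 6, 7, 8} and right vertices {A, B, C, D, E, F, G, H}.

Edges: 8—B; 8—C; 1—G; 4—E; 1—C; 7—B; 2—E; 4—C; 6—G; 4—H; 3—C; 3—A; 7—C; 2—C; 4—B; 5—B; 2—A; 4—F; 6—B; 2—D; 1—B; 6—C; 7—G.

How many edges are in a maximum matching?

6

For example, pair 1-G, 2-E, 3-A, 4-H, 5-B, 6-C.
The set {1, 5, 6, 7, 8} has only 3 neighbours ({B, C, G}), so by Hall's theorem at most 6 of the 8 left vertices can be matched.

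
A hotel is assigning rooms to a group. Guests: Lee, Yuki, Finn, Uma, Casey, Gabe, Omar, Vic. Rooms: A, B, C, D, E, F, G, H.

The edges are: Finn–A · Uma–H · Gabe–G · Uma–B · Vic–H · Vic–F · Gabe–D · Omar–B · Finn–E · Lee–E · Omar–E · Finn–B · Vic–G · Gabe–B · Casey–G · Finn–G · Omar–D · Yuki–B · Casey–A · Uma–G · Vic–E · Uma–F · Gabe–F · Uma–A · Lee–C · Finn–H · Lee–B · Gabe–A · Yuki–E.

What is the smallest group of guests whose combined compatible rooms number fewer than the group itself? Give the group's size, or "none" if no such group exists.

A matching saturating every guest exists, for instance Lee→C, Yuki→B, Finn→E, Uma→G, Casey→A, Gabe→F, Omar→D, Vic→H.
By Hall's marriage theorem, this means |N(S)| ≥ |S| for every subset S, so no violating subset exists.

none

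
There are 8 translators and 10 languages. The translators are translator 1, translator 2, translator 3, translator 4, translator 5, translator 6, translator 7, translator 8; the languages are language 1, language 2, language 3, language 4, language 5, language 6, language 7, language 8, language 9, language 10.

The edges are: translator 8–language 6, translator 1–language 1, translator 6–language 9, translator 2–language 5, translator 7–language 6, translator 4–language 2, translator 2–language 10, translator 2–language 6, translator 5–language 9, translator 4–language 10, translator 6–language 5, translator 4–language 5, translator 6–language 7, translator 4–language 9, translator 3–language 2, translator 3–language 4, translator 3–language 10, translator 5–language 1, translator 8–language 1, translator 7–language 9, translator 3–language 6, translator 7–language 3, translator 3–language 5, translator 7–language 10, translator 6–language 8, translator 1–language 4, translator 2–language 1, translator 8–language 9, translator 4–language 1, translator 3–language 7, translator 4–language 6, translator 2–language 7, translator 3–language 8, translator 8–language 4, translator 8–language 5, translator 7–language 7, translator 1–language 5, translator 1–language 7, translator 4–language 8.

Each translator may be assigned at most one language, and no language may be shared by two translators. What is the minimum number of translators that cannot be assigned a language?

One maximum matching: translator 1–language 4, translator 2–language 7, translator 3–language 8, translator 4–language 2, translator 5–language 1, translator 6–language 9, translator 7–language 10, translator 8–language 6.
This saturates every translator, so 8 is the maximum.
That matches 8 of the 8, leaving 0 unmatched; no matching can do better.

0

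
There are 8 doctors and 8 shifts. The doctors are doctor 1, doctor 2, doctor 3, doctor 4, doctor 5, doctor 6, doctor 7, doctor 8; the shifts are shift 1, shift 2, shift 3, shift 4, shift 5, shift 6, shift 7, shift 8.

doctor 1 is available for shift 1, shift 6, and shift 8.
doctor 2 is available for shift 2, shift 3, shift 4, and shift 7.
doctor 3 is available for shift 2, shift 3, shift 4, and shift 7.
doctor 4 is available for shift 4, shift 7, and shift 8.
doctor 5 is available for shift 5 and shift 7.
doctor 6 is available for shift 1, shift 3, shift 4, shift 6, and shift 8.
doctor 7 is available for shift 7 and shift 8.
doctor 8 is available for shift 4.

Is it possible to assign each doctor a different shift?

One maximum matching: doctor 1–shift 1, doctor 2–shift 3, doctor 3–shift 2, doctor 4–shift 8, doctor 5–shift 5, doctor 6–shift 6, doctor 7–shift 7, doctor 8–shift 4.
All 8 doctors are covered.

Yes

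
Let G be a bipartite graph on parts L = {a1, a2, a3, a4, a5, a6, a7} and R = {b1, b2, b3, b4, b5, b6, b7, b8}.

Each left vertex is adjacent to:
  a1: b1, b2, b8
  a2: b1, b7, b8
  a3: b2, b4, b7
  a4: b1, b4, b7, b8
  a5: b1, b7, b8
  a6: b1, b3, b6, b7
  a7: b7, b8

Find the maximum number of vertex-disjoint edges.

For example, pair a1-b2, a2-b1, a3-b4, a4-b7, a5-b8, a6-b3.
The set {a1, a2, a3, a4, a5, a7} has only 5 neighbours ({b1, b2, b4, b7, b8}), so by Hall's theorem at most 6 of the 7 left vertices can be matched.

6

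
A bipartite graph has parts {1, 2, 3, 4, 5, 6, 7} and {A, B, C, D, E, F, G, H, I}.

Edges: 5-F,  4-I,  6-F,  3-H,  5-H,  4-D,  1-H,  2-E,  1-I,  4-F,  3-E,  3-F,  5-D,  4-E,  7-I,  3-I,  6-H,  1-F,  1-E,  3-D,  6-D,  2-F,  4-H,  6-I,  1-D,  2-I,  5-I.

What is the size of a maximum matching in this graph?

A valid assignment of size 5: 1→E, 2→I, 3→D, 4→H, 5→F.
The set {1, 2, 3, 4, 5, 6, 7} has only 5 neighbours ({D, E, F, H, I}), so by Hall's theorem at most 5 of the 7 left vertices can be matched.

5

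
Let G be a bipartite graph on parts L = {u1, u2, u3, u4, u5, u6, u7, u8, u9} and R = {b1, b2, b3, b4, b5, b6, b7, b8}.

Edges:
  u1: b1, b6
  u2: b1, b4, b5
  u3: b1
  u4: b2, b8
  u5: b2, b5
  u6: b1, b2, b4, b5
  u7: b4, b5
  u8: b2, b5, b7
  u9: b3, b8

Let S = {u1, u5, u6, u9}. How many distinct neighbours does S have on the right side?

7

The union of neighbours of {u1, u5, u6, u9} is {b1, b2, b3, b4, b5, b6, b8}, which has 7 elements.
Since |N(S)| = 7 ≥ |S| = 4, Hall's condition holds for this subset.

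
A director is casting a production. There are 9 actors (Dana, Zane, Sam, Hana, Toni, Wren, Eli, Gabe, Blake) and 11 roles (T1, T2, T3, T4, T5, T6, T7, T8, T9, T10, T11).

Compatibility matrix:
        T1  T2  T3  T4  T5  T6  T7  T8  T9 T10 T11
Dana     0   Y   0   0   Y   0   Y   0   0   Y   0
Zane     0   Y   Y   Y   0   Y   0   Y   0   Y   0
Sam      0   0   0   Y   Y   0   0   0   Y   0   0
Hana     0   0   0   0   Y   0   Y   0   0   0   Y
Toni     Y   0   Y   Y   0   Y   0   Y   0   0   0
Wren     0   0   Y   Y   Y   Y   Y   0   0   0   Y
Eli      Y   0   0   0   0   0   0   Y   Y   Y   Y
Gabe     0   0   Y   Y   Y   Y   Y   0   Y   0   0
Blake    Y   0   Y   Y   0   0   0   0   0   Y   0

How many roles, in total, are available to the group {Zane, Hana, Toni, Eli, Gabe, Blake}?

The union of neighbours of {Zane, Hana, Toni, Eli, Gabe, Blake} is {T1, T2, T3, T4, T5, T6, T7, T8, T9, T10, T11}, which has 11 elements.
Since |N(S)| = 11 ≥ |S| = 6, Hall's condition holds for this subset.

11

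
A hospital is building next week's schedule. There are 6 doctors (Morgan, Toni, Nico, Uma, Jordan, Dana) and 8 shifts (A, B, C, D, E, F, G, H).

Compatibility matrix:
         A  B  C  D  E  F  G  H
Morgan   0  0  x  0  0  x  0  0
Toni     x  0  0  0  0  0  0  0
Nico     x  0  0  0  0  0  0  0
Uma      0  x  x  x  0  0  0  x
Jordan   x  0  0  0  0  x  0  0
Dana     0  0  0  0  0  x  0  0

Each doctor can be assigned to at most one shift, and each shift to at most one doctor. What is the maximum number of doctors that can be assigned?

A valid assignment of size 4: Morgan-C, Toni-A, Uma-B, Jordan-F.
The set {Toni, Nico, Jordan, Dana} has only 2 neighbours ({A, F}), so by Hall's theorem at most 4 of the 6 doctors can be matched.

4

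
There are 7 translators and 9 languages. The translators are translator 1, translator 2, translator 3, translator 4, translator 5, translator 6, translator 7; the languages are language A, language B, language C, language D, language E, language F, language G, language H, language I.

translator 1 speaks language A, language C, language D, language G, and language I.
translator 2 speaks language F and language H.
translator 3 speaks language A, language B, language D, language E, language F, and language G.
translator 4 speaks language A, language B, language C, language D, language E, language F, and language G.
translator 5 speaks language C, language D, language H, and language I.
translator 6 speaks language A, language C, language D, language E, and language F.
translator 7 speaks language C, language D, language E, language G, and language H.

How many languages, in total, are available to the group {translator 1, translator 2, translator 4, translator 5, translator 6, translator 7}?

9

The union of neighbours of {translator 1, translator 2, translator 4, translator 5, translator 6, translator 7} is {language A, language B, language C, language D, language E, language F, language G, language H, language I}, which has 9 elements.
Since |N(S)| = 9 ≥ |S| = 6, Hall's condition holds for this subset.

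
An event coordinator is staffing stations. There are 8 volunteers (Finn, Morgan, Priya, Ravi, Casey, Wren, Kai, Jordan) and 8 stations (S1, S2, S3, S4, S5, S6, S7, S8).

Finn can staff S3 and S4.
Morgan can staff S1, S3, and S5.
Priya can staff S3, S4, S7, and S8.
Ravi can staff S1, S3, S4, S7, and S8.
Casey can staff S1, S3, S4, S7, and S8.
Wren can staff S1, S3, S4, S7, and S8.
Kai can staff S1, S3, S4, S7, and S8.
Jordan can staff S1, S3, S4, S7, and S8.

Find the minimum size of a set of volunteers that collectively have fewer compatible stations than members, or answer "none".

Take S = {Finn, Priya, Ravi, Casey, Wren, Kai}. Its neighbourhood is {S1, S3, S4, S7, S8}, so |N(S)| = 5 < |S| = 6.
Every subset of size less than 6 has at least as many neighbours as members, so 6 is the minimum.

6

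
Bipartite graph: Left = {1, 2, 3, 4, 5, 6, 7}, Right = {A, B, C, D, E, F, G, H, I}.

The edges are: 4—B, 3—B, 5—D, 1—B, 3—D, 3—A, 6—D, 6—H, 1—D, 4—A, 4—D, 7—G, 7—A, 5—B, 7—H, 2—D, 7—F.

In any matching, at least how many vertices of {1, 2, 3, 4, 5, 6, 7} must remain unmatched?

2

A valid assignment of size 5: 1–B, 2–D, 3–A, 6–H, 7–F.
The set {1, 2, 3, 4, 5} has only 3 neighbours ({A, B, D}), so by Hall's theorem at most 5 of the 7 left vertices can be matched.
That matches 5 of the 7, leaving 2 unmatched; no matching can do better.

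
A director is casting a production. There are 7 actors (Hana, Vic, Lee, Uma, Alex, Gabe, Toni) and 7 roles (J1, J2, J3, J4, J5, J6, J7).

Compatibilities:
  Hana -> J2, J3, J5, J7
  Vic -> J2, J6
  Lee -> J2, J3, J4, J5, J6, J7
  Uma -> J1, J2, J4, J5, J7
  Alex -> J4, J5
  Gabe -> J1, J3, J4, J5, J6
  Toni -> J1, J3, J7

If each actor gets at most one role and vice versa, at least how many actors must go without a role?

For example, pair Hana→J5, Vic→J2, Lee→J6, Uma→J7, Alex→J4, Gabe→J1, Toni→J3.
All 7 actors are matched, so no larger matching exists.
That matches 7 of the 7, leaving 0 unmatched; no matching can do better.

0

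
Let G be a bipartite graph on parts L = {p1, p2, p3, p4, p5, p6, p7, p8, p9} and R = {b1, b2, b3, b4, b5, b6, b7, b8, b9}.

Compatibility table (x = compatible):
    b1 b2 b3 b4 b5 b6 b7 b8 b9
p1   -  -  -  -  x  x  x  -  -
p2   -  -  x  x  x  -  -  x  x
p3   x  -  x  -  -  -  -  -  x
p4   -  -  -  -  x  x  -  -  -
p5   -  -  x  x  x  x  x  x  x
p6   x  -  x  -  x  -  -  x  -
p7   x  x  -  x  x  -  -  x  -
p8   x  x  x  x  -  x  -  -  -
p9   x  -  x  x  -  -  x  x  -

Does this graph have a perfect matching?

Yes

One maximum matching: p1-b5, p2-b4, p3-b9, p4-b6, p5-b8, p6-b3, p7-b1, p8-b2, p9-b7.
All 9 left vertices are covered.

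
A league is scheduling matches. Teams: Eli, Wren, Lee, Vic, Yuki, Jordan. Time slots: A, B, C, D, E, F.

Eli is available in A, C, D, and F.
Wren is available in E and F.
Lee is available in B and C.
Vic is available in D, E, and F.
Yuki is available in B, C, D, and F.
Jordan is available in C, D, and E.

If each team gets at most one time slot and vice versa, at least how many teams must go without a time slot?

0

One maximum matching: Eli–A, Wren–F, Lee–C, Vic–D, Yuki–B, Jordan–E.
This saturates every team, so 6 is the maximum.
That matches 6 of the 6, leaving 0 unmatched; no matching can do better.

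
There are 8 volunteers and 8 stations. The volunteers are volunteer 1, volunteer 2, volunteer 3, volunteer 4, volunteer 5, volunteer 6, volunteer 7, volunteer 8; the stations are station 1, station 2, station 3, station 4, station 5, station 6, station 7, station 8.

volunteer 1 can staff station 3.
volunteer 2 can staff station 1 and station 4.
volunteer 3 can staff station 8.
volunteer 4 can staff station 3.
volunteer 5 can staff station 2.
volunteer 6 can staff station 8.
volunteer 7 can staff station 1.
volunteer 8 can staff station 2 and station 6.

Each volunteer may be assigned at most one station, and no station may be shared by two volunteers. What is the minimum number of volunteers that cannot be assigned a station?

2

One maximum matching: volunteer 1–station 3, volunteer 2–station 4, volunteer 3–station 8, volunteer 5–station 2, volunteer 7–station 1, volunteer 8–station 6.
The set {volunteer 1, volunteer 3, volunteer 4, volunteer 6} has only 2 neighbours ({station 3, station 8}), so by Hall's theorem at most 6 of the 8 volunteers can be matched.
That matches 6 of the 8, leaving 2 unmatched; no matching can do better.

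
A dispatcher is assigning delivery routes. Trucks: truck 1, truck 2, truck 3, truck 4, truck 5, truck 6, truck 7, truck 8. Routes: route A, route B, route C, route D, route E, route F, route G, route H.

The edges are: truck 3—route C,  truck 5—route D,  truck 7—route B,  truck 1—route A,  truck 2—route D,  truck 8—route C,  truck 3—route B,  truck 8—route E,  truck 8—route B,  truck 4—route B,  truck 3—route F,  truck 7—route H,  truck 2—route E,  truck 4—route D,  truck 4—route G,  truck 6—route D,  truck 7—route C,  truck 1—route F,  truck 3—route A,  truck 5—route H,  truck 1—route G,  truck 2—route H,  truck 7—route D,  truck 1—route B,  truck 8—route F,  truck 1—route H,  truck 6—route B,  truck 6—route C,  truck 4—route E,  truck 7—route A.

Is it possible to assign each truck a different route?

Yes

A valid assignment of size 8: truck 1-route A, truck 2-route H, truck 3-route F, truck 4-route G, truck 5-route D, truck 6-route B, truck 7-route C, truck 8-route E.
Every truck is matched, so this is a perfect matching.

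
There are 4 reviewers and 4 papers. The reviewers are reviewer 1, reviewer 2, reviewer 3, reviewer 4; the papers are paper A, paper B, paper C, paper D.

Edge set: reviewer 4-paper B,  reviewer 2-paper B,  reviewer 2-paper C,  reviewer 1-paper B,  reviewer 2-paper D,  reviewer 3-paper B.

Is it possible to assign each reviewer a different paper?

The set {reviewer 1, reviewer 3, reviewer 4} has only 1 neighbour ({paper B}), so by Hall's theorem at most 2 of the 4 reviewers can be matched.
Hence no matching covers every reviewer.

No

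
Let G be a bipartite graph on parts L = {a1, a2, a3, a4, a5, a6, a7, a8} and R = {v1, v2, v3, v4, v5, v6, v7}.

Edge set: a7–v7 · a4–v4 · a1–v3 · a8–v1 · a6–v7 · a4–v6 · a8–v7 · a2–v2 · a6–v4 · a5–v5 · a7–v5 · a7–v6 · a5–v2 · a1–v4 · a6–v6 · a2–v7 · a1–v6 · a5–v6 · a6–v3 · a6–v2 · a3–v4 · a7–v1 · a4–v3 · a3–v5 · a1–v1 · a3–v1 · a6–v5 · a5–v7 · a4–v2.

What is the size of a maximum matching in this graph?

For example, pair a1-v1, a2-v7, a3-v4, a4-v2, a5-v5, a6-v3, a7-v6.
The set {a1, a2, a3, a4, a5, a6, a7, a8} has only 7 neighbours ({v1, v2, v3, v4, v5, v6, v7}), so by Hall's theorem at most 7 of the 8 left vertices can be matched.

7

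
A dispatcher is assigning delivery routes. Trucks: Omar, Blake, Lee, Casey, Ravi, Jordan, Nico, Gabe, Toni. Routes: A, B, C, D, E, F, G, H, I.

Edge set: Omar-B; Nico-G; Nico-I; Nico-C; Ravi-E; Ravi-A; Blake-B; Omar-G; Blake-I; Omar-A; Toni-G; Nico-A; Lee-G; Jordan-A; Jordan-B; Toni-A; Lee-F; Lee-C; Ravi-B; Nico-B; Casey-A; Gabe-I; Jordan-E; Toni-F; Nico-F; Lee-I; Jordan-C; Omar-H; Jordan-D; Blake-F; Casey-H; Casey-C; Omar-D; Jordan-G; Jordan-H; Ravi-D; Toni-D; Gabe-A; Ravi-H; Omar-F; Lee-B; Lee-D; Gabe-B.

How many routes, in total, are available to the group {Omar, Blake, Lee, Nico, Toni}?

8

The union of neighbours of {Omar, Blake, Lee, Nico, Toni} is {A, B, C, D, F, G, H, I}, which has 8 elements.
Since |N(S)| = 8 ≥ |S| = 5, Hall's condition holds for this subset.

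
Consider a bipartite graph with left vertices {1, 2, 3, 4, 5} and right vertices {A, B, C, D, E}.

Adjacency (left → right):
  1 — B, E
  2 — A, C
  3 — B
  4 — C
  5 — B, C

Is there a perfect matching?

No

The set {3, 4, 5} has only 2 neighbours ({B, C}), so by Hall's theorem at most 4 of the 5 left vertices can be matched.
Hence no matching covers every left vertex.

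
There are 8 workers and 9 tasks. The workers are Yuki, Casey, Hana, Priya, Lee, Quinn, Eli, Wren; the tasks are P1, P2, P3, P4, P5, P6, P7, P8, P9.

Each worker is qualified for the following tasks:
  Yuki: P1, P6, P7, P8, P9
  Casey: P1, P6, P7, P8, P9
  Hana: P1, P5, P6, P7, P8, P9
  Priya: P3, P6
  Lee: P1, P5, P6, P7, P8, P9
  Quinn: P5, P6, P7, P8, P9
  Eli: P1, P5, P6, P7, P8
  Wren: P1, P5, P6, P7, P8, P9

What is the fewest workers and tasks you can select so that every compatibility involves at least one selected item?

A maximum matching has 7 edges (e.g. Yuki–P7, Casey–P9, Hana–P5, Priya–P3, Lee–P6, Quinn–P8, Eli–P1).
By König's theorem the minimum vertex cover has the same size. One such cover is {Priya, P1, P5, P6, P7, P8, P9}.

7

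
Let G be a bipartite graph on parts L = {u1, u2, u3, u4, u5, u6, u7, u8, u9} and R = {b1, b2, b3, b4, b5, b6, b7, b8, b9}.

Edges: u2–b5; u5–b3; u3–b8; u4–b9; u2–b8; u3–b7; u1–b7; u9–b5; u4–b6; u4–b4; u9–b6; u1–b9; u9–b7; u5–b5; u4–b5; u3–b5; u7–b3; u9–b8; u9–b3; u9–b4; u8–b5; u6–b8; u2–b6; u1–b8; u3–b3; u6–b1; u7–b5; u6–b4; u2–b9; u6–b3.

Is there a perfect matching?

The set {u5, u7, u8} has only 2 neighbours ({b3, b5}), so by Hall's theorem at most 8 of the 9 left vertices can be matched.
Hence no matching covers every left vertex.

No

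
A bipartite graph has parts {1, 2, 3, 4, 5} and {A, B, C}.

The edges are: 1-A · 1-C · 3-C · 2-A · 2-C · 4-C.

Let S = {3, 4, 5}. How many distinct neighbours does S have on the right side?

The union of neighbours of {3, 4, 5} is {C}, which has 1 element.
Since |N(S)| = 1 < |S| = 3, Hall's condition fails for this subset.

1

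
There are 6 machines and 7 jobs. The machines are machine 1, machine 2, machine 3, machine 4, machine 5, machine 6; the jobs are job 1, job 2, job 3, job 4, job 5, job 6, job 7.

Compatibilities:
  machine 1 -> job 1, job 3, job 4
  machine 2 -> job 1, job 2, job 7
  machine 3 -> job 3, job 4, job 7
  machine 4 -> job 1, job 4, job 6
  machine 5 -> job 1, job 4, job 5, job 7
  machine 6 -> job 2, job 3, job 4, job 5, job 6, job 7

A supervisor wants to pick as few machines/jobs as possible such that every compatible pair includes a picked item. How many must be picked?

The 6 edges machine 1–job 3, machine 2–job 2, machine 3–job 4, machine 4–job 6, machine 5–job 1, machine 6–job 5 form a matching, so any vertex cover needs at least 6 vertices (one per matched edge).
Conversely {machine 1, machine 2, machine 3, machine 4, machine 5, machine 6} meets every edge and has exactly 6 vertices, so 6 is optimal.

6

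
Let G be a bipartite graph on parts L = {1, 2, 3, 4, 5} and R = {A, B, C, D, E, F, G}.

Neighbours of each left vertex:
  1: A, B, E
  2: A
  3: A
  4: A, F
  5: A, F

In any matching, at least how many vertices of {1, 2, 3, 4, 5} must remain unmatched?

One maximum matching: 1-B, 2-A, 4-F.
The set {2, 3, 4, 5} has only 2 neighbours ({A, F}), so by Hall's theorem at most 3 of the 5 left vertices can be matched.
That matches 3 of the 5, leaving 2 unmatched; no matching can do better.

2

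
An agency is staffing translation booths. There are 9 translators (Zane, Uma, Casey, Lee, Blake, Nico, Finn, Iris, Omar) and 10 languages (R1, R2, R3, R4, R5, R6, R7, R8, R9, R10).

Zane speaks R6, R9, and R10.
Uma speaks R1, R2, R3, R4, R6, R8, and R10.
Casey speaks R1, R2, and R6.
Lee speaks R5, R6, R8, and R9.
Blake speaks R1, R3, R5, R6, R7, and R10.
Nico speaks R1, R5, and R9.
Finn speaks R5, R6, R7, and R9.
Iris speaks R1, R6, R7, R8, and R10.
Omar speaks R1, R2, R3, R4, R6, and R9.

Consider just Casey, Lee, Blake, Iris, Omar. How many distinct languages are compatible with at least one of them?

10

The union of neighbours of {Casey, Lee, Blake, Iris, Omar} is {R1, R2, R3, R4, R5, R6, R7, R8, R9, R10}, which has 10 elements.
Since |N(S)| = 10 ≥ |S| = 5, Hall's condition holds for this subset.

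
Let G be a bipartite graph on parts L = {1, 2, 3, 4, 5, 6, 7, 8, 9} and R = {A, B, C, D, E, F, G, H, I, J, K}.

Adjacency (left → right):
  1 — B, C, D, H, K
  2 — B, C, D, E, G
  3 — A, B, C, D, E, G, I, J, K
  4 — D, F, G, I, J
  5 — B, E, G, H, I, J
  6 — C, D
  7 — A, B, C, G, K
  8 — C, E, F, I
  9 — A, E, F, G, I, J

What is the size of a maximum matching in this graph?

9

A valid assignment of size 9: 1–H, 2–B, 3–A, 4–F, 5–G, 6–C, 7–K, 8–E, 9–J.
All 9 left vertices are matched, so no larger matching exists.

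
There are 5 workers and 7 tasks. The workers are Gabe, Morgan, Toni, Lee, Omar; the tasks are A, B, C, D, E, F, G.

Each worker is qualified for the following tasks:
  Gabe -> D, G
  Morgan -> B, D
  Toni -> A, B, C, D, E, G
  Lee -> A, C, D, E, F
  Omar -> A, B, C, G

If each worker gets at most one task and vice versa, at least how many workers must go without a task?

0

A valid assignment of size 5: Gabe–G, Morgan–D, Toni–A, Lee–E, Omar–B.
This saturates every worker, so 5 is the maximum.
That matches 5 of the 5, leaving 0 unmatched; no matching can do better.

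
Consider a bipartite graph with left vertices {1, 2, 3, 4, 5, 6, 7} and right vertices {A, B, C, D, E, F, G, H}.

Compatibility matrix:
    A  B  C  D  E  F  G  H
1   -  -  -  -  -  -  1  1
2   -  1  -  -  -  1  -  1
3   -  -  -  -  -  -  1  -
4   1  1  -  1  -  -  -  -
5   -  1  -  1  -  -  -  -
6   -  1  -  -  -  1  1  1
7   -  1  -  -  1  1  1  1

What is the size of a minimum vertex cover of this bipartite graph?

7

A maximum matching has 7 edges (e.g. 1–H, 2–F, 3–G, 4–A, 5–D, 6–B, 7–E).
By König's theorem the minimum vertex cover has the same size. One such cover is {1, 2, 3, 4, 5, 6, 7}.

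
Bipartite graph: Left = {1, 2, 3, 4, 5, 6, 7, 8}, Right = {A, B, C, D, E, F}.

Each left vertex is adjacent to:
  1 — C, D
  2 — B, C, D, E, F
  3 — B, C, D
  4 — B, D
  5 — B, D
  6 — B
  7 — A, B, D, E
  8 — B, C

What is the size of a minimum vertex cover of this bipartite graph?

5

{2, 7, B, C, D} is a vertex cover of size 5: every edge has an endpoint in this set.
No smaller cover exists because 1–D, 2–F, 3–C, 4–B, 7–E is a matching of size 5, and a cover must include an endpoint of each of these disjoint edges (König's theorem).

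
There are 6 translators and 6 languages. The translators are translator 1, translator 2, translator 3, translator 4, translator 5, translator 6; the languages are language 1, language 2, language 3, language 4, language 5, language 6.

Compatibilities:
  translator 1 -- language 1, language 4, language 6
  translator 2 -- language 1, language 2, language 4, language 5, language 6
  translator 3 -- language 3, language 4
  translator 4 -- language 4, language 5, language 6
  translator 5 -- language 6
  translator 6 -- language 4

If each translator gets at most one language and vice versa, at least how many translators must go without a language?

For example, pair translator 1-language 1, translator 2-language 2, translator 3-language 3, translator 4-language 5, translator 5-language 6, translator 6-language 4.
This saturates every translator, so 6 is the maximum.
That matches 6 of the 6, leaving 0 unmatched; no matching can do better.

0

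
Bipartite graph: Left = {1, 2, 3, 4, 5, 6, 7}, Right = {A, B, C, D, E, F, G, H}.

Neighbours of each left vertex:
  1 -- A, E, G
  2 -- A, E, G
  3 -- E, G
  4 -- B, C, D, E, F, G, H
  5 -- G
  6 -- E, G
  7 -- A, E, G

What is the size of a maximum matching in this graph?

For example, pair 1-A, 2-G, 3-E, 4-H.
The set {1, 2, 3, 5, 6, 7} has only 3 neighbours ({A, E, G}), so by Hall's theorem at most 4 of the 7 left vertices can be matched.

4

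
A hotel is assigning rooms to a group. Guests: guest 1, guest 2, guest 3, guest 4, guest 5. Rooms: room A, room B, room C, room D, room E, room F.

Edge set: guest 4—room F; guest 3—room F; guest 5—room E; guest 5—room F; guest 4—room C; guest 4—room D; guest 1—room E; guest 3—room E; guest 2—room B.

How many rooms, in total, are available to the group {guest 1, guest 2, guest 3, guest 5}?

The union of neighbours of {guest 1, guest 2, guest 3, guest 5} is {room B, room E, room F}, which has 3 elements.
Since |N(S)| = 3 < |S| = 4, Hall's condition fails for this subset.

3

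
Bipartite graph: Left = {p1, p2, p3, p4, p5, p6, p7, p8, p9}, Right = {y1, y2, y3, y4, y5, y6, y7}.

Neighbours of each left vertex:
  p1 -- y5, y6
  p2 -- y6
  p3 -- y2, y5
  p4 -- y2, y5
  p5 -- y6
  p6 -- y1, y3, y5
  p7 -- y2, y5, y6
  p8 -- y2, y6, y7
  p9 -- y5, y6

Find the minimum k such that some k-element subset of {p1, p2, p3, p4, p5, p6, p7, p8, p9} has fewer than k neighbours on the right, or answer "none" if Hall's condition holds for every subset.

Take S = {p2, p5}. Its neighbourhood is {y6}, so |N(S)| = 1 < |S| = 2.
No single vertex violates Hall's condition since each has at least one neighbour, so 2 is the minimum.

2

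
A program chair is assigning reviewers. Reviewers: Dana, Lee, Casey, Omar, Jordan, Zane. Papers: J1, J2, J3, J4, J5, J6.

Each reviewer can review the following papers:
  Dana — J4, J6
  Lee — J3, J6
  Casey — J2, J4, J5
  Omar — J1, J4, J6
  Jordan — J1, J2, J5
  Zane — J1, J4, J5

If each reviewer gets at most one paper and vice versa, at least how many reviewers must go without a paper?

A valid assignment of size 6: Dana→J4, Lee→J3, Casey→J2, Omar→J6, Jordan→J1, Zane→J5.
All 6 reviewers are matched, so no larger matching exists.
That matches 6 of the 6, leaving 0 unmatched; no matching can do better.

0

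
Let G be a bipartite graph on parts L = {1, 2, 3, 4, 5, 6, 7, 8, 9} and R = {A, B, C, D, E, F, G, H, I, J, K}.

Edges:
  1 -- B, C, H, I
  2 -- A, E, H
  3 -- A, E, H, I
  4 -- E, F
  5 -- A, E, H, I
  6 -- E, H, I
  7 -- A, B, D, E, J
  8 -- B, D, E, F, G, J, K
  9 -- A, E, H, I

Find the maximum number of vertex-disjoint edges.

For example, pair 1–C, 2–H, 3–I, 4–F, 5–A, 6–E, 7–B, 8–J.
The set {2, 3, 5, 6, 9} has only 4 neighbours ({A, E, H, I}), so by Hall's theorem at most 8 of the 9 left vertices can be matched.

8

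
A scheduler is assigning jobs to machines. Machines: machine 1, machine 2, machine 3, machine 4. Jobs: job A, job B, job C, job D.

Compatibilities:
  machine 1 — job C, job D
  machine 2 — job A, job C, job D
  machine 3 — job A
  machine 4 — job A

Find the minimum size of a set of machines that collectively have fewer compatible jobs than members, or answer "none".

Take S = {machine 3, machine 4}. Its neighbourhood is {job A}, so |N(S)| = 1 < |S| = 2.
No single vertex violates Hall's condition since each has at least one neighbour, so 2 is the minimum.

2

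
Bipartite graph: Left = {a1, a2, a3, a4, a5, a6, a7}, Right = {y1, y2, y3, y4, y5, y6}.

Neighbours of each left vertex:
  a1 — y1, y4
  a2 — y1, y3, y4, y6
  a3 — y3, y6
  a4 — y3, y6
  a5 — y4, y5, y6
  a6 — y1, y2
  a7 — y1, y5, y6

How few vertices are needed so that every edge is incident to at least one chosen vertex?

6

{a6, y1, y3, y4, y5, y6} is a vertex cover of size 6: every edge has an endpoint in this set.
No smaller cover exists because a1–y4, a2–y1, a3–y6, a4–y3, a5–y5, a6–y2 is a matching of size 6, and a cover must include an endpoint of each of these disjoint edges (König's theorem).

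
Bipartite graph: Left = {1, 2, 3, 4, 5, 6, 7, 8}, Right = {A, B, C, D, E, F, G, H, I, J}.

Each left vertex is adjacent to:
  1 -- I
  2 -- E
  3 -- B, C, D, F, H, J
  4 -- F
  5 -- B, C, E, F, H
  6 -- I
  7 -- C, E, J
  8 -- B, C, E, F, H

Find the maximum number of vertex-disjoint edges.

7

One maximum matching: 1-I, 2-E, 3-J, 4-F, 5-B, 7-C, 8-H.
The set {1, 6} has only 1 neighbour ({I}), so by Hall's theorem at most 7 of the 8 left vertices can be matched.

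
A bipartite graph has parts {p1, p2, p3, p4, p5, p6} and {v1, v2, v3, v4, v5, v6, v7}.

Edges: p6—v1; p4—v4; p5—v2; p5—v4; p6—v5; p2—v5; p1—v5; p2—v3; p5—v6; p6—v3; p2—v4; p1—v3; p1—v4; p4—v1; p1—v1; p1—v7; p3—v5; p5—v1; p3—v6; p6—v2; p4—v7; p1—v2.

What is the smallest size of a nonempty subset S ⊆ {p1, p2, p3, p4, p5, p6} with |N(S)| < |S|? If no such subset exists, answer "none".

none

A matching saturating every left vertex exists, for instance p1→v3, p2→v4, p3→v6, p4→v7, p5→v1, p6→v2.
By Hall's marriage theorem, this means |N(S)| ≥ |S| for every subset S, so no violating subset exists.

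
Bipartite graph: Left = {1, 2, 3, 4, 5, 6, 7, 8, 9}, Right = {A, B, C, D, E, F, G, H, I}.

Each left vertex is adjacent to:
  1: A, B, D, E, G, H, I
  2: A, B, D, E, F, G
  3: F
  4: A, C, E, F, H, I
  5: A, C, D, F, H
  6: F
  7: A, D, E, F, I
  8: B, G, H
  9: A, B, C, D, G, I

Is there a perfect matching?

The set {3, 6} has only 1 neighbour ({F}), so by Hall's theorem at most 8 of the 9 left vertices can be matched.
Hence no matching covers every left vertex.

No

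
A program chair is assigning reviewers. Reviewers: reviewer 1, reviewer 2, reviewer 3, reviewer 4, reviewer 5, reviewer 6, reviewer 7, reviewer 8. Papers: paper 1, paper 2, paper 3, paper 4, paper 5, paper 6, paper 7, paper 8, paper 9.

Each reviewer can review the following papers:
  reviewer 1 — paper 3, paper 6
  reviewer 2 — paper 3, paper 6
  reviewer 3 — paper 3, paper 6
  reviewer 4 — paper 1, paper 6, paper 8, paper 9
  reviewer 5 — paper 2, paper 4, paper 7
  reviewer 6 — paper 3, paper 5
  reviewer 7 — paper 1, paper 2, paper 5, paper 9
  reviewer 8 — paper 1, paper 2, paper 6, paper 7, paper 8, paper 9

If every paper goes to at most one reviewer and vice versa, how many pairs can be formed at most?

One maximum matching: reviewer 1→paper 3, reviewer 2→paper 6, reviewer 4→paper 8, reviewer 5→paper 7, reviewer 6→paper 5, reviewer 7→paper 1, reviewer 8→paper 9.
The set {reviewer 1, reviewer 2, reviewer 3} has only 2 neighbours ({paper 3, paper 6}), so by Hall's theorem at most 7 of the 8 reviewers can be matched.

7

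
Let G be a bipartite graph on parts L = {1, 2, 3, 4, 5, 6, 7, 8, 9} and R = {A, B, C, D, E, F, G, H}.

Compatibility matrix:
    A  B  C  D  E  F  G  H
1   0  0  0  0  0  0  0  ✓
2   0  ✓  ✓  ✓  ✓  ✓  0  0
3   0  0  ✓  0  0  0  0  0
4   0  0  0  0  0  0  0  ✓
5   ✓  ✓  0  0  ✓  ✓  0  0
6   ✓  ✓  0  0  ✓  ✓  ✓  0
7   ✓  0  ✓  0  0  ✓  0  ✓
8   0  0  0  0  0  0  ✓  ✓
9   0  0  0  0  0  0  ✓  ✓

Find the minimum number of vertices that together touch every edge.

A maximum matching has 7 edges (e.g. 1–H, 2–E, 3–C, 5–B, 6–A, 7–F, 8–G).
By König's theorem the minimum vertex cover has the same size. One such cover is {2, 3, 5, 6, 7, G, H}.

7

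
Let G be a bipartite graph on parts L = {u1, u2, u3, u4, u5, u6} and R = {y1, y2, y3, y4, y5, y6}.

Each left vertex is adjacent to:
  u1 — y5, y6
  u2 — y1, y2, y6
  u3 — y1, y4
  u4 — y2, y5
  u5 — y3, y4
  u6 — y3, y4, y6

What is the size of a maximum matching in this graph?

A valid assignment of size 6: u1-y6, u2-y2, u3-y1, u4-y5, u5-y4, u6-y3.
This saturates every left vertex, so 6 is the maximum.

6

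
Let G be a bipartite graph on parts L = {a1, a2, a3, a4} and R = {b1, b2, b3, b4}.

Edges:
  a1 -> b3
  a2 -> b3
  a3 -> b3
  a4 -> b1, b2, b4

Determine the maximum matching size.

2

One maximum matching: a1-b3, a4-b4.
The set {a1, a2, a3} has only 1 neighbour ({b3}), so by Hall's theorem at most 2 of the 4 left vertices can be matched.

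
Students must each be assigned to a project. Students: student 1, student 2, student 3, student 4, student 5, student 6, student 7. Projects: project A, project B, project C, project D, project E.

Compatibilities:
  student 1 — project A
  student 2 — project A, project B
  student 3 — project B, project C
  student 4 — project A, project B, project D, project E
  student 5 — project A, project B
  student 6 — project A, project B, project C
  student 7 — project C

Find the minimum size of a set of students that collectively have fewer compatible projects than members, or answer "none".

3

Take S = {student 1, student 2, student 5}. Its neighbourhood is {project A, project B}, so |N(S)| = 2 < |S| = 3.
Every subset of size less than 3 has at least as many neighbours as members, so 3 is the minimum.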